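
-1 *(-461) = 461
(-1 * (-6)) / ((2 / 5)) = 15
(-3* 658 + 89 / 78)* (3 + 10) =-25647.17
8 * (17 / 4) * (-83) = -2822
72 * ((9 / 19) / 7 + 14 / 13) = 142488 / 1729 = 82.41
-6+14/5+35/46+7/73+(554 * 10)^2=515311924657/16790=30691597.66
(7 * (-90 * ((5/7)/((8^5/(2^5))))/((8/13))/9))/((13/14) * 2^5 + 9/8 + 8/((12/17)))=-105/55808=-0.00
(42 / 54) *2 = 14 / 9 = 1.56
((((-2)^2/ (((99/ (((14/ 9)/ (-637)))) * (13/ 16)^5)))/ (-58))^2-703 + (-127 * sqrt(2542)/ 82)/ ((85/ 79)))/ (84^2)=-535825078923799217935396031/ 5378067932982149946254457744-10033 * sqrt(2542)/ 49180320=-0.11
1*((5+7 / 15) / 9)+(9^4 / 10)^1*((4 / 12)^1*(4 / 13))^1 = 119164 / 1755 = 67.90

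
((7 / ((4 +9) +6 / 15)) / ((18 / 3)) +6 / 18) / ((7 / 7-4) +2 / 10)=-845 / 5628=-0.15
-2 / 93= -0.02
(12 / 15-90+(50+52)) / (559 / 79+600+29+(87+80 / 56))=35392 / 2003255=0.02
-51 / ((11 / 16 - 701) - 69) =272 / 4103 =0.07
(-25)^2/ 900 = 25/ 36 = 0.69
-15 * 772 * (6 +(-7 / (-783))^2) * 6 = -28398660760 / 68121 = -416885.55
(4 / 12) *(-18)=-6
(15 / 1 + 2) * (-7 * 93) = -11067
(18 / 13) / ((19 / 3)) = 54 / 247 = 0.22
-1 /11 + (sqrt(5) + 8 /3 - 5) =-80 /33 + sqrt(5) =-0.19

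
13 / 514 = 0.03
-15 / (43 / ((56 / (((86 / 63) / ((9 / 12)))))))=-19845 / 1849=-10.73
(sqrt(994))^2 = 994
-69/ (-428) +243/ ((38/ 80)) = 4161471/ 8132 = 511.74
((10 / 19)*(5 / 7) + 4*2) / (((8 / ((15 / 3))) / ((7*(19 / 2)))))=348.12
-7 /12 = -0.58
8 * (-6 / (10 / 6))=-144 / 5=-28.80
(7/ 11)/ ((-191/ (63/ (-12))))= 147/ 8404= 0.02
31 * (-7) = -217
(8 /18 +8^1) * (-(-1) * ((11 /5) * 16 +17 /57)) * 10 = 2997.63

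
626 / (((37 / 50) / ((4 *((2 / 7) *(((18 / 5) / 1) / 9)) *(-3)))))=-300480 / 259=-1160.15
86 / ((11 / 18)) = 1548 / 11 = 140.73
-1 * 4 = -4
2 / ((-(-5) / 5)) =2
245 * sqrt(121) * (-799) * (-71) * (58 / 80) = 886730999 / 8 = 110841374.88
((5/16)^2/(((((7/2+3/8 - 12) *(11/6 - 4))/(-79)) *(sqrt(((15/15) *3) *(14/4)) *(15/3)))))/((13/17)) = -1343 *sqrt(42)/246064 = -0.04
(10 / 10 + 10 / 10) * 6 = 12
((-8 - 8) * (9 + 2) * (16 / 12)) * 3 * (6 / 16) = -264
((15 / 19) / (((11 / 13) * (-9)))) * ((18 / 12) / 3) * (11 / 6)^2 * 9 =-715 / 456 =-1.57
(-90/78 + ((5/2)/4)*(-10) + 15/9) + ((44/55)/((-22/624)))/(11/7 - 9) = -23017/8580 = -2.68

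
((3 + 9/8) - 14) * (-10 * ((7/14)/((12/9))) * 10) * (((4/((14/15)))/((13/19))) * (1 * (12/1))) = 5065875/182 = 27834.48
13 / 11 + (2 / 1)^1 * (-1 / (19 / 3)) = 181 / 209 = 0.87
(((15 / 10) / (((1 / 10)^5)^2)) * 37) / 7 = 555000000000 / 7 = 79285714285.71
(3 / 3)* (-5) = -5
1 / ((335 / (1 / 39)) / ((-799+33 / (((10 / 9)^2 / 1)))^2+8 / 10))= 29671729 / 650000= 45.65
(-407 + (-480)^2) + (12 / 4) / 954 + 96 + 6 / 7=512180029 / 2226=230089.86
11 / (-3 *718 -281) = -11 / 2435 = -0.00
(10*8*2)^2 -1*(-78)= 25678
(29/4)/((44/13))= 377/176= 2.14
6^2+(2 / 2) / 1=37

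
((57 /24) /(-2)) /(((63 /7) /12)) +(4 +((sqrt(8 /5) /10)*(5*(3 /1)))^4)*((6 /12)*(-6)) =-15739 /300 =-52.46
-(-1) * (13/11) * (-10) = -130/11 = -11.82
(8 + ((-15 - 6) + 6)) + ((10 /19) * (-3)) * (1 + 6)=-343 /19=-18.05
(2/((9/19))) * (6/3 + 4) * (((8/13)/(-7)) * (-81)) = 16416/91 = 180.40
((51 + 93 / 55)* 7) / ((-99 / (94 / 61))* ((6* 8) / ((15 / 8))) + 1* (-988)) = -476721 / 3402718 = -0.14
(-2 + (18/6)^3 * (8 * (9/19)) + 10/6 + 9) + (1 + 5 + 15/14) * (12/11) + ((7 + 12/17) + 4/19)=858817/6783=126.61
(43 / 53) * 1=43 / 53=0.81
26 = 26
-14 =-14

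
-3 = -3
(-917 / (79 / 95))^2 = 7589023225 / 6241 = 1215994.75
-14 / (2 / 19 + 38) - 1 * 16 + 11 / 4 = -9859 / 724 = -13.62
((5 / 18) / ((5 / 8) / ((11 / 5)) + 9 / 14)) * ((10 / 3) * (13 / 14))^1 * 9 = 14300 / 1713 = 8.35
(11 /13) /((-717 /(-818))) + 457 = 4268695 /9321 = 457.97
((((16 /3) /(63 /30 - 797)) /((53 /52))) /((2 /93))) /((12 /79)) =-2546960 /1263891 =-2.02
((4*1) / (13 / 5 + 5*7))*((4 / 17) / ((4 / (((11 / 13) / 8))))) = 55 / 83096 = 0.00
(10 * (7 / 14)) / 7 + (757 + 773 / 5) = 31931 / 35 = 912.31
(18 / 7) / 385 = 0.01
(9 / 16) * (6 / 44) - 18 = -6309 / 352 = -17.92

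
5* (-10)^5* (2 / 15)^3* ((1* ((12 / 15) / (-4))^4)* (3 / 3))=-256 / 135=-1.90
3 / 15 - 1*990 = -989.80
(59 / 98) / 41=59 / 4018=0.01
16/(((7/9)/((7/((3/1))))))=48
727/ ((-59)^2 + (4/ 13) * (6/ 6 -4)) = 0.21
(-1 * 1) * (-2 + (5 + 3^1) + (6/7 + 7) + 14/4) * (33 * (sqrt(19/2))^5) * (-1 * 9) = 1433982.00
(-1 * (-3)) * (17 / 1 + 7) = 72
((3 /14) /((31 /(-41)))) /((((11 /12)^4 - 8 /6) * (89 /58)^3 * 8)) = 31102413696 /1989788396911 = 0.02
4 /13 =0.31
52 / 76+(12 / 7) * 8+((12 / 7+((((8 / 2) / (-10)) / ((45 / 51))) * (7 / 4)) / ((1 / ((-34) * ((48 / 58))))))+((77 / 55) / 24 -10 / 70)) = 88751923 / 2314200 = 38.35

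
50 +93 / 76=3893 / 76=51.22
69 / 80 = 0.86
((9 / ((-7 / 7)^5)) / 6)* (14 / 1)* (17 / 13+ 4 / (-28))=-318 / 13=-24.46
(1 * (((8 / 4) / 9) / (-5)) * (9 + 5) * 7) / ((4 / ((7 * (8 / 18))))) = -1372 / 405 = -3.39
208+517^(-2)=55596113 / 267289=208.00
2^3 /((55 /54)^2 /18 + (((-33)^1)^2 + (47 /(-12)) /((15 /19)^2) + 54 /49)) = 514382400 /69690816487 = 0.01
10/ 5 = 2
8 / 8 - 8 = -7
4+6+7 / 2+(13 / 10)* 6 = 213 / 10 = 21.30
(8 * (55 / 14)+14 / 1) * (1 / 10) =159 / 35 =4.54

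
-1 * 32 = -32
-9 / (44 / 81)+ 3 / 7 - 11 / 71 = -356329 / 21868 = -16.29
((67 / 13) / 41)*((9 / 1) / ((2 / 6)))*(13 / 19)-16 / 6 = -805 / 2337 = -0.34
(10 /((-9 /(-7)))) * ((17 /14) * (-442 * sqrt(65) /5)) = -7514 * sqrt(65) /9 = -6731.09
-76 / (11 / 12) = -912 / 11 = -82.91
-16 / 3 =-5.33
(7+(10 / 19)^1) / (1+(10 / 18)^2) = 11583 / 2014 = 5.75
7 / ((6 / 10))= 35 / 3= 11.67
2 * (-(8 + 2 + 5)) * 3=-90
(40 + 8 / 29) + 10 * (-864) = -249392 / 29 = -8599.72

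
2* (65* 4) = 520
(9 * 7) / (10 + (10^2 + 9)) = 9 / 17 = 0.53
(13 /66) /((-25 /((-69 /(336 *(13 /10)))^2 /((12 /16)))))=-529 /2018016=-0.00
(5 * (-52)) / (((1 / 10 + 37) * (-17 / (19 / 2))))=24700 / 6307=3.92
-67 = -67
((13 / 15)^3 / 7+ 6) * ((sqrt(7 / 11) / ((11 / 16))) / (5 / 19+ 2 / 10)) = 10939972 * sqrt(77) / 6288975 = 15.26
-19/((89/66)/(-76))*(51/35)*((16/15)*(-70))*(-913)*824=39003898509312/445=87649210133.29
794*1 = 794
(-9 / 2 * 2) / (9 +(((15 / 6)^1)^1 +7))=-18 / 37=-0.49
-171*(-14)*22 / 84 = 627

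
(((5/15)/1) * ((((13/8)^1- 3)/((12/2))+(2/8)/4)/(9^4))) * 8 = -4/59049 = -0.00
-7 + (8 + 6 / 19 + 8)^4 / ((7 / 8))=73875294271 / 912247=80981.68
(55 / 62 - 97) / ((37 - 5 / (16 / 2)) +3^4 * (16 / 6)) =-23836 / 62589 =-0.38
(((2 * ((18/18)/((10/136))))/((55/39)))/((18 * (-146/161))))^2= 1.40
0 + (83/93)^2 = 6889/8649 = 0.80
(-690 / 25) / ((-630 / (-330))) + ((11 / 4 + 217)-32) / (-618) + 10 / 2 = -844517 / 86520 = -9.76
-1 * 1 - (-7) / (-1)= -8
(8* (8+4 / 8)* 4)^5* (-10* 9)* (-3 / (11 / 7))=2813884870164480 / 11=255807715469498.18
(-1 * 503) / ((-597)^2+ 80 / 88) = -5533 / 3920509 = -0.00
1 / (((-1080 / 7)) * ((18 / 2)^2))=-7 / 87480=-0.00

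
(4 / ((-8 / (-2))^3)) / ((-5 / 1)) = -1 / 80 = -0.01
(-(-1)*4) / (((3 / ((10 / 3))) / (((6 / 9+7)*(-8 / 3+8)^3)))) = 5169.16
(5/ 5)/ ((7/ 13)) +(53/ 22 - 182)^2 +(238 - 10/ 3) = 32489.42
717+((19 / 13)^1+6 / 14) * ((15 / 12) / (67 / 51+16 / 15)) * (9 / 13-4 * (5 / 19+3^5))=-248.11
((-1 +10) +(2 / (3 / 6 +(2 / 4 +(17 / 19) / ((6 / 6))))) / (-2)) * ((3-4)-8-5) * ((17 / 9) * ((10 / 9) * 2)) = -497.87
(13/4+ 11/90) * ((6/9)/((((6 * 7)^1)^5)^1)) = 607/35286632640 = 0.00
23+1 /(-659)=15156 /659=23.00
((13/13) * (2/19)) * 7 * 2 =28/19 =1.47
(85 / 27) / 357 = 5 / 567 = 0.01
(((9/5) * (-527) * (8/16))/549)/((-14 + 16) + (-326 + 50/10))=0.00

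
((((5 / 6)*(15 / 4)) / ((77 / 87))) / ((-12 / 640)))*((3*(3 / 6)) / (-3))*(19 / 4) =68875 / 154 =447.24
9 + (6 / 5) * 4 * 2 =93 / 5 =18.60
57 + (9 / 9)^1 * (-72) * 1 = -15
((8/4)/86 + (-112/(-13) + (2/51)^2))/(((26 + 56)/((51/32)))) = 12562465/74807616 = 0.17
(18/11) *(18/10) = 162/55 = 2.95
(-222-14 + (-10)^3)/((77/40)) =-49440/77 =-642.08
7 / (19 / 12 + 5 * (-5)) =-84 / 281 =-0.30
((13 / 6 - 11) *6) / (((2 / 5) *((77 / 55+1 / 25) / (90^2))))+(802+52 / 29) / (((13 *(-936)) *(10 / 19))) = -745312.63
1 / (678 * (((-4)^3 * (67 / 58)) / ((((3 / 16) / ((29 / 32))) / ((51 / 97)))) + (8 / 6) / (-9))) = -873 / 111290536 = -0.00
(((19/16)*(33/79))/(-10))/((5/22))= -6897/31600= -0.22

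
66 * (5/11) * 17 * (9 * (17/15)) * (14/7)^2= 20808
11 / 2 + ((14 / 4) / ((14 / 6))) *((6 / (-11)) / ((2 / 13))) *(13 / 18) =73 / 44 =1.66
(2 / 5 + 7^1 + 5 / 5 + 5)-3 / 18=397 / 30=13.23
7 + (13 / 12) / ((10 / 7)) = 7.76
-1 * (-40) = 40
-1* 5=-5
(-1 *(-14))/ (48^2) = 7/ 1152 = 0.01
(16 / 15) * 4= 64 / 15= 4.27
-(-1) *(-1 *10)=-10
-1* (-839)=839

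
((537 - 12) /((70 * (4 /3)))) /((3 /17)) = 255 /8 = 31.88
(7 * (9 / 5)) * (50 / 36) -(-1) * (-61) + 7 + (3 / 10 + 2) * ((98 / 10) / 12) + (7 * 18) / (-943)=-19664539 / 565800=-34.76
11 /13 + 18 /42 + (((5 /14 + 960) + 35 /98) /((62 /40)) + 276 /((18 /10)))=6553948 /8463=774.42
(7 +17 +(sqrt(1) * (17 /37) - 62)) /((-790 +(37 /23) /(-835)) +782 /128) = 1707247680 /35649426481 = 0.05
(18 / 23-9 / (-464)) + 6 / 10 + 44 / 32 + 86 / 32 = 145793 / 26680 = 5.46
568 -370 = 198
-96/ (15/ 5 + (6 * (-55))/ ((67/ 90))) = 2144/ 9833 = 0.22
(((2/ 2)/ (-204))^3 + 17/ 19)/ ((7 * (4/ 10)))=721621345/ 2258250624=0.32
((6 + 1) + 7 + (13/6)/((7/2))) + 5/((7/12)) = 487/21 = 23.19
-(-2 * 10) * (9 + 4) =260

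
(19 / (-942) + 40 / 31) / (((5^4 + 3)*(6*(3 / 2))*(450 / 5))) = 37091 / 14854473360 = 0.00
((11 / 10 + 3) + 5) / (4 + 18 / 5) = 91 / 76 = 1.20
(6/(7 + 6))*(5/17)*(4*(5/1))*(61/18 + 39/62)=224200/20553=10.91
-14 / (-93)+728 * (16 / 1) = 1083278 / 93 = 11648.15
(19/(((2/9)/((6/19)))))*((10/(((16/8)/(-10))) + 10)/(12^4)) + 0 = -5/96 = -0.05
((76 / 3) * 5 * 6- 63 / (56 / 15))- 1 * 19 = 5793 / 8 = 724.12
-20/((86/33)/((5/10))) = -165/43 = -3.84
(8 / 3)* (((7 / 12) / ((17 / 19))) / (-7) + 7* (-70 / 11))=-200338 / 1683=-119.04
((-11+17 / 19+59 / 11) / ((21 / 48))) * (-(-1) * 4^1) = -63424 / 1463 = -43.35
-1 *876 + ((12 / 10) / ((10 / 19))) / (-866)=-18965457 / 21650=-876.00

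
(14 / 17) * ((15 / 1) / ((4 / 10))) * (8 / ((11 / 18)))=75600 / 187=404.28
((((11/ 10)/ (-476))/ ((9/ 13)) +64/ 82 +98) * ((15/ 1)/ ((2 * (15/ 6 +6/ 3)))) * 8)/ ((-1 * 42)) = -173496137/ 5532786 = -31.36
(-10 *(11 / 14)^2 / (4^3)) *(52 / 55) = -0.09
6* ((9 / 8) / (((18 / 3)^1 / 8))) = 9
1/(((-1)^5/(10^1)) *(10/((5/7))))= -5/7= -0.71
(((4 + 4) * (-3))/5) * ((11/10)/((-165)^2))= -4/20625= -0.00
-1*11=-11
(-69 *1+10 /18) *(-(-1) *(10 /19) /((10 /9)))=-616 /19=-32.42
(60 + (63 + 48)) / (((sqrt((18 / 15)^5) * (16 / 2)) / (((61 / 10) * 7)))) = 40565 * sqrt(30) / 384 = 578.60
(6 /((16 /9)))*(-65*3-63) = -3483 /4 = -870.75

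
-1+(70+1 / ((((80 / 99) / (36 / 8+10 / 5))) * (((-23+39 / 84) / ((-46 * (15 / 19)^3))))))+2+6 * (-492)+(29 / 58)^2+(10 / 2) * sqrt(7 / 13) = -24866006721 / 8656058+5 * sqrt(91) / 13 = -2869.00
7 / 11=0.64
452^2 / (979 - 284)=204304 / 695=293.96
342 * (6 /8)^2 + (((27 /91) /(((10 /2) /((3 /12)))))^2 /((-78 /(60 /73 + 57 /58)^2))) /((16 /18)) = 2376054663500306853 /12351162007475200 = 192.37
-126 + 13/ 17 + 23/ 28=-59221/ 476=-124.41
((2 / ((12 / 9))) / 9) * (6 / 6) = 1 / 6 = 0.17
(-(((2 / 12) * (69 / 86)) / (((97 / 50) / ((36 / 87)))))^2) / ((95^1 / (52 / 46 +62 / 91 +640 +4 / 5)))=-139206092400 / 25297136768449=-0.01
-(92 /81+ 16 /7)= -1940 /567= -3.42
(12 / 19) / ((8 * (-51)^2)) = 1 / 32946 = 0.00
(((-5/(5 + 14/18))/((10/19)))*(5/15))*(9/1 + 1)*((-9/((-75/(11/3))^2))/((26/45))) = 0.20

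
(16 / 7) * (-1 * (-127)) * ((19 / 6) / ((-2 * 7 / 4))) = -38608 / 147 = -262.64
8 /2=4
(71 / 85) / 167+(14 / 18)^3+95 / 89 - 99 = -89756581664 / 920985795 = -97.46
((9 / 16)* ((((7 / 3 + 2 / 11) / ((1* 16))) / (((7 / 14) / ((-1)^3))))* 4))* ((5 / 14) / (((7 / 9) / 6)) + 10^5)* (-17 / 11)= 20742271455 / 189728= 109326.36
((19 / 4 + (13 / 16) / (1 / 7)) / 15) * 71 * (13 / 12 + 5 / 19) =3640099 / 54720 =66.52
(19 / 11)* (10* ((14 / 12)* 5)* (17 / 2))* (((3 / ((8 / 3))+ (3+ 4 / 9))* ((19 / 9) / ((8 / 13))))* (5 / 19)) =1208787125 / 342144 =3532.98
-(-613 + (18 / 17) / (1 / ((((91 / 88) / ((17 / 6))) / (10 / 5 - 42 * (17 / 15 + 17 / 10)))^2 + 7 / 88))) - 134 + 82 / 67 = 152990509799 / 318637528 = 480.14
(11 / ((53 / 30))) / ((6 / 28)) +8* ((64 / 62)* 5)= 115580 / 1643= 70.35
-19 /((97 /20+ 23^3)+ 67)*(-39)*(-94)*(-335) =1889400 /991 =1906.56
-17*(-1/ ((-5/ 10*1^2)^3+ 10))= 136/ 79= 1.72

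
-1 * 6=-6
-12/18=-2/3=-0.67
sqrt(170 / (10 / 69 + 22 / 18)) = 3 * sqrt(1106530) / 283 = 11.15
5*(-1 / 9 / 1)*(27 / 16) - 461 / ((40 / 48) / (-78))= 3451893 / 80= 43148.66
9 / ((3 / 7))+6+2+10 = 39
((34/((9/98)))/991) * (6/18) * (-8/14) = -1904/26757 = -0.07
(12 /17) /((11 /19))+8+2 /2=10.22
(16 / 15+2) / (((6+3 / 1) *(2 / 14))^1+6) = 322 / 765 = 0.42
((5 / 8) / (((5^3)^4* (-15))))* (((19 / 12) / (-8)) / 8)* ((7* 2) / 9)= 133 / 20250000000000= 0.00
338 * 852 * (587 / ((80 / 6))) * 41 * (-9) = -23391174573 / 5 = -4678234914.60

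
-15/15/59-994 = -58647/59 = -994.02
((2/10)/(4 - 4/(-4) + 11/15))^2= 9/7396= 0.00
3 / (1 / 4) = 12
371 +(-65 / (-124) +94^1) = 57725 / 124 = 465.52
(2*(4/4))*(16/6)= 16/3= 5.33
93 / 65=1.43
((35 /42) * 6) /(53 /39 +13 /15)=975 /434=2.25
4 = 4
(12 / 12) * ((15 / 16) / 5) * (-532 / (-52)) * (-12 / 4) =-5.75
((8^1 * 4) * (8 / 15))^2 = 291.27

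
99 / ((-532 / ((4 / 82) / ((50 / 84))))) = -297 / 19475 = -0.02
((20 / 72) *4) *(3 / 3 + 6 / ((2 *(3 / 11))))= 40 / 3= 13.33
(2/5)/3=2/15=0.13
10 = 10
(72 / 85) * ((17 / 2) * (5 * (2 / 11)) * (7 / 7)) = 72 / 11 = 6.55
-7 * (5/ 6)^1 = -35/ 6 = -5.83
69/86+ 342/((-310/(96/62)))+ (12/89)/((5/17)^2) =120033693/183887350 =0.65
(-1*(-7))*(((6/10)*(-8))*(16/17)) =-2688/85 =-31.62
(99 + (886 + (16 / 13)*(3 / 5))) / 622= 1.58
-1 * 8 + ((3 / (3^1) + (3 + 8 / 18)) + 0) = -32 / 9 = -3.56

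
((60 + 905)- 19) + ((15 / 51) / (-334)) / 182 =946.00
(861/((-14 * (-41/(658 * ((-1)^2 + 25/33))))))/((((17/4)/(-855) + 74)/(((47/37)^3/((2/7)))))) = 23714371317420/141002401529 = 168.18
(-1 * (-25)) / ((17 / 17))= 25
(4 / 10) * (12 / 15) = 0.32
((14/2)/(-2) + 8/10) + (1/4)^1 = -2.45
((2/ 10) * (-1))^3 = -1/ 125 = -0.01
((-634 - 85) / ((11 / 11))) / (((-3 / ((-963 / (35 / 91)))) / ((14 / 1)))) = -42005418 / 5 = -8401083.60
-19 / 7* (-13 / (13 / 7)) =19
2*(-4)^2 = 32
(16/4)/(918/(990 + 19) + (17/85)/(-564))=11381520/2587751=4.40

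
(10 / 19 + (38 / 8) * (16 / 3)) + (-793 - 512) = -1279.14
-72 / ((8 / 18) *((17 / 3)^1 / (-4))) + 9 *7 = 3015 / 17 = 177.35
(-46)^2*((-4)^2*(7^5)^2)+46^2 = 9563482032260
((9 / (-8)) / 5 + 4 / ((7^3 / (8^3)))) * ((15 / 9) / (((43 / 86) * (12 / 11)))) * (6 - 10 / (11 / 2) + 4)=394165 / 2744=143.65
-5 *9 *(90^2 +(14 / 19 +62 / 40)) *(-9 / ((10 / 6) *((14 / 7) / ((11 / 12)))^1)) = 2743272279 / 3040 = 902392.20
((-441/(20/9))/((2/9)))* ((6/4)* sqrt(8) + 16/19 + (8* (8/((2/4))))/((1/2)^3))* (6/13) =-521669484/1235- 321489* sqrt(2)/260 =-424153.11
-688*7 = -4816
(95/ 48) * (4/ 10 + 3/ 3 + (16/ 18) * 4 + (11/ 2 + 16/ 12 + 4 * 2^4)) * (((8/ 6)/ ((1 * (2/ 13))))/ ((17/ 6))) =1684787/ 3672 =458.82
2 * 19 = 38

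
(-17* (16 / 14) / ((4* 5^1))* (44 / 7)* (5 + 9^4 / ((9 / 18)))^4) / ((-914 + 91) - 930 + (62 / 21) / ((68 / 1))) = 4530996286721797331472 / 43806385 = 103432325829255.19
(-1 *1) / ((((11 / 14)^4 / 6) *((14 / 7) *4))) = -28812 / 14641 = -1.97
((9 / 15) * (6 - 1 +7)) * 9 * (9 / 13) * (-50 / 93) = -24.12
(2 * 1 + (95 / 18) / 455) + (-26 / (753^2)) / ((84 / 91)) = 311374753 / 154793457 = 2.01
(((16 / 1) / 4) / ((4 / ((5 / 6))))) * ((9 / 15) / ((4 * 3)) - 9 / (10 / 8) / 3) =-47 / 24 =-1.96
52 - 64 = -12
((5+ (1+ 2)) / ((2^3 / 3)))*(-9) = -27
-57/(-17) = 3.35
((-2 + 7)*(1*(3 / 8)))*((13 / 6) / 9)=65 / 144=0.45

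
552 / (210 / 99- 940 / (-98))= 223146 / 4735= 47.13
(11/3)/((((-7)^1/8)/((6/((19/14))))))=-352/19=-18.53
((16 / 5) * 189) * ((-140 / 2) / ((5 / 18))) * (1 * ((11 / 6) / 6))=-46569.60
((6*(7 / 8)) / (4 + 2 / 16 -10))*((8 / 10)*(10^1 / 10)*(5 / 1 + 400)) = -13608 / 47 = -289.53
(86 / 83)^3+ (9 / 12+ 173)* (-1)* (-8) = 1391.11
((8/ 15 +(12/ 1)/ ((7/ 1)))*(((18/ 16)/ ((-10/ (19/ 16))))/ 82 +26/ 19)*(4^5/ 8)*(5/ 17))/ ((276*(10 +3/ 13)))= 2090620337/ 51043024620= 0.04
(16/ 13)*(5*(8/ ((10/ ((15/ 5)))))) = 192/ 13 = 14.77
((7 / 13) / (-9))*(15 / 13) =-35 / 507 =-0.07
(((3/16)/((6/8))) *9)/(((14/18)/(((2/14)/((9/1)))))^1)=9/196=0.05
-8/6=-4/3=-1.33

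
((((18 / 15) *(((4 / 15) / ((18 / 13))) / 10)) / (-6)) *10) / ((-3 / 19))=494 / 2025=0.24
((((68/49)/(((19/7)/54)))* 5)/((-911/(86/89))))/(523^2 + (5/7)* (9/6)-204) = -631584/1178965441813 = -0.00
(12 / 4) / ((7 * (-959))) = -3 / 6713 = -0.00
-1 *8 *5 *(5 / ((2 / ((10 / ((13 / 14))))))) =-14000 / 13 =-1076.92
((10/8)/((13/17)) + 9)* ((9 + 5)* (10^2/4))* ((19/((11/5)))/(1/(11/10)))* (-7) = -12871075/52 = -247520.67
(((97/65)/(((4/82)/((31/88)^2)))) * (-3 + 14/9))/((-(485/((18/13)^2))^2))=28723329/335220457000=0.00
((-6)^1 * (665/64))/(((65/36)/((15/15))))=-3591/104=-34.53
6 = 6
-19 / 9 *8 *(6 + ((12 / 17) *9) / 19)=-106.98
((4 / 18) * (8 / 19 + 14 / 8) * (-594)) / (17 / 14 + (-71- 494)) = 8470 / 16663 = 0.51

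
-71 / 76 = -0.93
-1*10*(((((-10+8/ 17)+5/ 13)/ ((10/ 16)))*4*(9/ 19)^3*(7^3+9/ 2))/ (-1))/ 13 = -32766392160/ 19705907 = -1662.77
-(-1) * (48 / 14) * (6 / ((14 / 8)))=576 / 49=11.76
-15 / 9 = -5 / 3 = -1.67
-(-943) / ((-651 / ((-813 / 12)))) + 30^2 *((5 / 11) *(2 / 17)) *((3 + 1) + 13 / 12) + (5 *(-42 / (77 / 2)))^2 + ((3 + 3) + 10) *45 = 5852128481 / 5356428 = 1092.54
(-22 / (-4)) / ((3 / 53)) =583 / 6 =97.17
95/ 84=1.13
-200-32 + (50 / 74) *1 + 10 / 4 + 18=-15601 / 74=-210.82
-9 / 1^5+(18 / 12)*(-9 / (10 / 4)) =-72 / 5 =-14.40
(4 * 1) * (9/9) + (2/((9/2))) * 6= 20/3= 6.67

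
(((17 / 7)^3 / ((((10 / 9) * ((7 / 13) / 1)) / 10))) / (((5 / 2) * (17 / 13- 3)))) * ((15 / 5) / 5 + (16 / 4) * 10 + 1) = -1554315984 / 660275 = -2354.04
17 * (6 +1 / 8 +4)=1377 / 8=172.12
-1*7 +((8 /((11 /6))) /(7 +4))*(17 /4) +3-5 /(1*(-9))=-1915 /1089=-1.76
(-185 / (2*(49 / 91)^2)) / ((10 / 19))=-118807 / 196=-606.16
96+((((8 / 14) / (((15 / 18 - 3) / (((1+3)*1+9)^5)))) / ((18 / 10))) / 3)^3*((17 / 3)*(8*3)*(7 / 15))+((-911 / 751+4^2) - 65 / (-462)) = -670087819334636584929869 / 1770547086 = -378463710247035.24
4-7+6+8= 11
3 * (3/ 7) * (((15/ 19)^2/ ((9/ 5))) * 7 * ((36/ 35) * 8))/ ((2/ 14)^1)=64800/ 361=179.50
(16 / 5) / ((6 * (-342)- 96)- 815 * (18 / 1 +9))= -0.00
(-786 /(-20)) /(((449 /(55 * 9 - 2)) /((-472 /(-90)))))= 7620794 /33675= 226.30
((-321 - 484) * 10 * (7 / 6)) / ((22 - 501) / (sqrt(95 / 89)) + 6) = 5353250 / 20416829 + 13495825 * sqrt(8455) / 61250487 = 20.52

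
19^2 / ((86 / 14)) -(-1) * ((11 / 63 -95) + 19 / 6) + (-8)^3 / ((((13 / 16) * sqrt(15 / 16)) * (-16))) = -178205 / 5418 + 2048 * sqrt(15) / 195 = 7.78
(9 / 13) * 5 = 45 / 13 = 3.46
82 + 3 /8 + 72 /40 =3367 /40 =84.18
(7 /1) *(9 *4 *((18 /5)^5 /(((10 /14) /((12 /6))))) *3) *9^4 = 131214670578432 /15625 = 8397738917.02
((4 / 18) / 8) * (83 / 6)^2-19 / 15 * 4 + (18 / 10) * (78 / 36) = 5377 / 1296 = 4.15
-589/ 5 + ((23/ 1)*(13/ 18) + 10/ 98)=-101.09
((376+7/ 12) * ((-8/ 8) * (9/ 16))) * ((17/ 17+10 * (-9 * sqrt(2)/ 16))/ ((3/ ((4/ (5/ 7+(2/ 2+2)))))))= -31633/ 416+1423485 * sqrt(2)/ 3328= 528.86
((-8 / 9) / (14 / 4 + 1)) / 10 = -8 / 405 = -0.02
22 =22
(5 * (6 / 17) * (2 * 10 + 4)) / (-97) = -720 / 1649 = -0.44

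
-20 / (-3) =20 / 3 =6.67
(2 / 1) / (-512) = -1 / 256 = -0.00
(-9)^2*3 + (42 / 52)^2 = 164709 / 676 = 243.65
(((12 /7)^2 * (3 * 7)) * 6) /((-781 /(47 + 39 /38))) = -2365200 /103873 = -22.77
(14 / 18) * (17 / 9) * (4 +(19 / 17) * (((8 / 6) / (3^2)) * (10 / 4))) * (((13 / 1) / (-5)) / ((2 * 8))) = -92183 / 87480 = -1.05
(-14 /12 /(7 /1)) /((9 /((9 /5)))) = -1 /30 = -0.03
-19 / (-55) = 19 / 55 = 0.35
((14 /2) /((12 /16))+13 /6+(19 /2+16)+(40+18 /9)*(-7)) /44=-257 /44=-5.84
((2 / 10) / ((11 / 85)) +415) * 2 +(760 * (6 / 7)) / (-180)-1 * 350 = 110758 / 231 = 479.47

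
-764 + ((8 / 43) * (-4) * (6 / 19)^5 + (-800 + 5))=-165990497495 / 106472257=-1559.00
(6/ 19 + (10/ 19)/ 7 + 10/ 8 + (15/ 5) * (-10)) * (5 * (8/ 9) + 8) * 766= -15408856/ 57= -270330.81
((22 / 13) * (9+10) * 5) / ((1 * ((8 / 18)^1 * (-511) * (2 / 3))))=-28215 / 26572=-1.06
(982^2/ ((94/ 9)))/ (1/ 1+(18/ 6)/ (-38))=164899404/ 1645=100242.80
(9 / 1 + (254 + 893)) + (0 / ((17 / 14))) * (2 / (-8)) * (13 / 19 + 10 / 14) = 1156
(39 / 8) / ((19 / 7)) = 273 / 152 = 1.80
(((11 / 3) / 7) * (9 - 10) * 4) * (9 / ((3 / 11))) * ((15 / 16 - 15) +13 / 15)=383207 / 420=912.40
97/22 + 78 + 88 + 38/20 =9477/55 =172.31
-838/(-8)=419/4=104.75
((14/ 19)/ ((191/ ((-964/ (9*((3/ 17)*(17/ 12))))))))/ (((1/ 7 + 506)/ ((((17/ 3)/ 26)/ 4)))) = -803012/ 4512998997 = -0.00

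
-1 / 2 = -0.50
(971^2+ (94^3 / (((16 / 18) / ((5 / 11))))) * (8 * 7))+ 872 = 272014803 / 11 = 24728618.45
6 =6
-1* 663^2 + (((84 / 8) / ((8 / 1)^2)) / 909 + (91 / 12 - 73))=-439634.42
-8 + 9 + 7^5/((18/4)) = 33623/9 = 3735.89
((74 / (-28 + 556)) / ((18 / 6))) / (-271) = -37 / 214632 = -0.00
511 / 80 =6.39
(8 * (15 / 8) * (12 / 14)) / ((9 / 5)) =50 / 7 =7.14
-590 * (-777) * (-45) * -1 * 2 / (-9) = -4584300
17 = 17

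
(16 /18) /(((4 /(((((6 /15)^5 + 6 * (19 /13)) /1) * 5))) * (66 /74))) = 26393284 /2413125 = 10.94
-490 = -490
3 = 3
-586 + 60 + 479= -47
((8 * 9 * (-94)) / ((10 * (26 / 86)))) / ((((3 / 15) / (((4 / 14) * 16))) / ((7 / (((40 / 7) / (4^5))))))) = -4172120064 / 65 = -64186462.52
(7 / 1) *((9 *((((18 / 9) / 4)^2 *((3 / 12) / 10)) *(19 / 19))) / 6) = 21 / 320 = 0.07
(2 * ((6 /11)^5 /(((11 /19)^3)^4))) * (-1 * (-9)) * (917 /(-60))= -23673368483060722645968 /2527235142496468855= -9367.30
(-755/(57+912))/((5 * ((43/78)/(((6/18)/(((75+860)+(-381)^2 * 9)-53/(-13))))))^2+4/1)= -86254220/12938872742036667660369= -0.00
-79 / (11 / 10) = -790 / 11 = -71.82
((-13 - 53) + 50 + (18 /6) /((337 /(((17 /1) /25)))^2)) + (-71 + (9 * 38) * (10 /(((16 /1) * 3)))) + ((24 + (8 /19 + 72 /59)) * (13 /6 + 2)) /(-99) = -1590833009398859 /94528305382500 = -16.83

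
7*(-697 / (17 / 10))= -2870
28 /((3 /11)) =308 /3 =102.67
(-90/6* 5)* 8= -600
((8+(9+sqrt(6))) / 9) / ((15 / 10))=2 * sqrt(6) / 27+34 / 27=1.44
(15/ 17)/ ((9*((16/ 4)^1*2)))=5/ 408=0.01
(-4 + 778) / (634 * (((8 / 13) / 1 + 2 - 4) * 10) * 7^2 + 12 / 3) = -5031 / 2795914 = -0.00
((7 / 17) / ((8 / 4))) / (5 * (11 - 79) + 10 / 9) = -63 / 103700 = -0.00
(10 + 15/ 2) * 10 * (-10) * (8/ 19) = -14000/ 19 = -736.84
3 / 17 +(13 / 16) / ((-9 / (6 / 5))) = 139 / 2040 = 0.07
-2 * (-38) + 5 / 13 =993 / 13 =76.38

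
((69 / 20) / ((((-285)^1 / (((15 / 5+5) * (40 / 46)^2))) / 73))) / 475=-2336 / 207575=-0.01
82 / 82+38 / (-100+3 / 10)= 617 / 997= 0.62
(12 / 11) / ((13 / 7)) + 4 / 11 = 136 / 143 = 0.95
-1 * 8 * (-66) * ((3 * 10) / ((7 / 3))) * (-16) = -760320 / 7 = -108617.14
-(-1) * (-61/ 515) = -61/ 515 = -0.12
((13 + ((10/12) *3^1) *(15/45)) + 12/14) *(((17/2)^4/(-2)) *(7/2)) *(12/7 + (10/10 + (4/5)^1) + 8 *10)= -150629371811/13440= -11207542.55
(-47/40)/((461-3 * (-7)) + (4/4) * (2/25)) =-235/96416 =-0.00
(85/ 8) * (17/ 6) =1445/ 48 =30.10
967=967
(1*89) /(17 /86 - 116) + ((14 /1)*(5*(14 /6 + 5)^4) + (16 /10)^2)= 4082708260106 /20166975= 202445.25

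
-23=-23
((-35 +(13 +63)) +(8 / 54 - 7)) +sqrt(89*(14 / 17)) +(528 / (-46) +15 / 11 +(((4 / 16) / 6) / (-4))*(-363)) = sqrt(21182) / 17 +6080087 / 218592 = 36.38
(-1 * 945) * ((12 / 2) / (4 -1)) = -1890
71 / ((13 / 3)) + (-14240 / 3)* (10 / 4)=-462161 / 39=-11850.28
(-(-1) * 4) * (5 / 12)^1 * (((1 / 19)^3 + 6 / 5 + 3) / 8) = 36011 / 41154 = 0.88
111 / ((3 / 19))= 703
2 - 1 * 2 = 0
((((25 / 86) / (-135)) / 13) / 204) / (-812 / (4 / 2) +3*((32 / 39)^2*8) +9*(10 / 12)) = 13 / 6121548972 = 0.00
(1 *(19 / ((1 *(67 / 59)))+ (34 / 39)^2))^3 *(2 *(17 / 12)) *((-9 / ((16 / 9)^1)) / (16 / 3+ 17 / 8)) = -96279188346748211669 / 9354919478140548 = -10291.82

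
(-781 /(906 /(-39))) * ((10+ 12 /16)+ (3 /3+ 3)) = 599027 /1208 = 495.88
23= 23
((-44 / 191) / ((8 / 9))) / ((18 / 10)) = -55 / 382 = -0.14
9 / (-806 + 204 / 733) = -6597 / 590594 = -0.01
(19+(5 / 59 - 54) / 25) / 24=6211 / 8850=0.70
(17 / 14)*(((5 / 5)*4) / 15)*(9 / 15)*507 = 17238 / 175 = 98.50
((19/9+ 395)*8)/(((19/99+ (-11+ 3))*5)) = -314512/3865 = -81.37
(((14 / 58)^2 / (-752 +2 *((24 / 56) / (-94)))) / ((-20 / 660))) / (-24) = -177331 / 1664581208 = -0.00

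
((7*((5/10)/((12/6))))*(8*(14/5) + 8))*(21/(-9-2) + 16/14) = -2242/55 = -40.76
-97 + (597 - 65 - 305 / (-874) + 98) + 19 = 482753 / 874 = 552.35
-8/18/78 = -2/351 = -0.01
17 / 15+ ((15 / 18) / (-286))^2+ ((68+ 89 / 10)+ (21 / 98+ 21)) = 10228754267 / 103062960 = 99.25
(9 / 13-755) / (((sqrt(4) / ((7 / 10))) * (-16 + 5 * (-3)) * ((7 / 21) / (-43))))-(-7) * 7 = -4229939 / 4030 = -1049.61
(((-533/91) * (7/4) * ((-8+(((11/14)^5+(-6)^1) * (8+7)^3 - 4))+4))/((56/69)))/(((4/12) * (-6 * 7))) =-29284935160143/1686616064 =-17363.13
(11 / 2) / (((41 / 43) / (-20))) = -4730 / 41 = -115.37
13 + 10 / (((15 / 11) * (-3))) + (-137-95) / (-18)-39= -140 / 9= -15.56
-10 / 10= -1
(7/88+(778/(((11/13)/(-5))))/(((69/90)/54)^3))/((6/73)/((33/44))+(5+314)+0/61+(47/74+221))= -4645715050673638531/1563806648844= -2970773.31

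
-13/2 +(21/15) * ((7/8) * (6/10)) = -1153/200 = -5.76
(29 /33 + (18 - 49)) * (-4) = 3976 /33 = 120.48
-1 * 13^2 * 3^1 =-507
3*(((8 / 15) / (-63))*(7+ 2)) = -8 / 35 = -0.23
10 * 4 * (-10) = -400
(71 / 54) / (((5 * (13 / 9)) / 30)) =71 / 13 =5.46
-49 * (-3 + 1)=98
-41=-41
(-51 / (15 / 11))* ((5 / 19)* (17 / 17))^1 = -187 / 19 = -9.84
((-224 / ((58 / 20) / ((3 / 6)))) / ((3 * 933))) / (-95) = 224 / 1542249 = 0.00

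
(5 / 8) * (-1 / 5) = -1 / 8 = -0.12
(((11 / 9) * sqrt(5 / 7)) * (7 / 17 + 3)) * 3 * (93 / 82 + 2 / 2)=7975 * sqrt(35) / 2091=22.56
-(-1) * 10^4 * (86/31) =860000/31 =27741.94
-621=-621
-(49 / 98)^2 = -1 / 4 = -0.25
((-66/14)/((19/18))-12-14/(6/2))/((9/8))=-67456/3591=-18.78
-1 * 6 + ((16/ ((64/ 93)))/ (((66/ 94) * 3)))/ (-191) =-152729/ 25212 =-6.06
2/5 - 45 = -223/5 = -44.60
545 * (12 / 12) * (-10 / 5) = -1090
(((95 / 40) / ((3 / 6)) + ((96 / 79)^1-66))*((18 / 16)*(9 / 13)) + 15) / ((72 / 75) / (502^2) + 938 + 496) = -547946472425 / 24742055190528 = -0.02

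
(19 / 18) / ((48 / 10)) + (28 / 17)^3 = 9949999 / 2122416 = 4.69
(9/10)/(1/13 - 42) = -117/5450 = -0.02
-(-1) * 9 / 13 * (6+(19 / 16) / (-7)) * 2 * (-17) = -137.24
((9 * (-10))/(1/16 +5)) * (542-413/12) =-243640/27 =-9023.70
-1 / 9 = -0.11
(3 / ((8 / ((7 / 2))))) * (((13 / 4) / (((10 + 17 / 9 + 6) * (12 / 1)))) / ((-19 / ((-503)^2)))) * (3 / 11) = -88806159 / 1230592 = -72.17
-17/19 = -0.89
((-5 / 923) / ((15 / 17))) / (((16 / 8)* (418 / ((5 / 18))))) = -85 / 41667912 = -0.00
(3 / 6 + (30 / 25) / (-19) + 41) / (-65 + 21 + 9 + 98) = 7873 / 11970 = 0.66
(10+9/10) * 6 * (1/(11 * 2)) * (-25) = -1635/22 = -74.32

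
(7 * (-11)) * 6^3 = -16632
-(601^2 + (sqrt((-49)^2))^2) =-363602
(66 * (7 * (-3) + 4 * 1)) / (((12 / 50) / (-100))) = 467500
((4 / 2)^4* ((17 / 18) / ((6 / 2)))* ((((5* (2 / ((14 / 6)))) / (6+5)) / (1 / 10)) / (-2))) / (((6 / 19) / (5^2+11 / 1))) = -258400 / 231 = -1118.61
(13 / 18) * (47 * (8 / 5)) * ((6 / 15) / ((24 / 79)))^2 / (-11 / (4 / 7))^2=15253004 / 60031125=0.25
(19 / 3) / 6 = 19 / 18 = 1.06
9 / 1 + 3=12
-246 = -246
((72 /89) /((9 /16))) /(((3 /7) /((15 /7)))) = 640 /89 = 7.19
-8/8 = -1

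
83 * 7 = 581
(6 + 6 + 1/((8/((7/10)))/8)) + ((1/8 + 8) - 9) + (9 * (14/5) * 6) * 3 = 18617/40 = 465.42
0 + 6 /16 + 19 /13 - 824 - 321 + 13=-117537 /104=-1130.16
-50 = -50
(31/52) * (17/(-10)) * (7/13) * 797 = -2940133/6760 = -434.93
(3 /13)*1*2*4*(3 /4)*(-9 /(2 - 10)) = 81 /52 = 1.56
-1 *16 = -16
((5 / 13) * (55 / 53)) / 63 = 275 / 43407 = 0.01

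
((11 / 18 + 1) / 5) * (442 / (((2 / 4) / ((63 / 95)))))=89726 / 475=188.90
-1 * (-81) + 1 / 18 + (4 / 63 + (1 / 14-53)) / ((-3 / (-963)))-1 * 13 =-1064803 / 63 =-16901.63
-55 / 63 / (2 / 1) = -55 / 126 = -0.44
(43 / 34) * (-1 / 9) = -43 / 306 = -0.14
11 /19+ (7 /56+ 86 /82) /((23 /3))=104929 /143336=0.73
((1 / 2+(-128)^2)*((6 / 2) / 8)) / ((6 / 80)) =163845 / 2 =81922.50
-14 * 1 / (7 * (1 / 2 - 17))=4 / 33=0.12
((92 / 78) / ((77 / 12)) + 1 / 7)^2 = 106929 / 1002001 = 0.11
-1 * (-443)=443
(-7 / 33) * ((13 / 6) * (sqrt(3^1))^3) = -91 * sqrt(3) / 66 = -2.39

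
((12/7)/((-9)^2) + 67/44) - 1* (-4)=5.54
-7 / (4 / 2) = -3.50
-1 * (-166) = 166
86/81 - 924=-74758/81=-922.94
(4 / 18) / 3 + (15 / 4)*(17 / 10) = 6.45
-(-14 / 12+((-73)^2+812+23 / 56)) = -1031561 / 168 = -6140.24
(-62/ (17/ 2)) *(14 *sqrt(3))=-1736 *sqrt(3)/ 17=-176.87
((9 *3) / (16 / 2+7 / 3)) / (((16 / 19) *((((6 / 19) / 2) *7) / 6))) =29241 / 1736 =16.84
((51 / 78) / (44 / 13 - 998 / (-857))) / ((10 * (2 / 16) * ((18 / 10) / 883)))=12864427 / 228069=56.41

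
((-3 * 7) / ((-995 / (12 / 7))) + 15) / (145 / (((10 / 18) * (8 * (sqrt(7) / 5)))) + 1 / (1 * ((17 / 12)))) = -151923968 / 54405462715 + 1003105128 * sqrt(7) / 10881092543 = 0.24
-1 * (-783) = 783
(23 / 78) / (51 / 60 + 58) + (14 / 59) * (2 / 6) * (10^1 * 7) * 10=49987790 / 902759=55.37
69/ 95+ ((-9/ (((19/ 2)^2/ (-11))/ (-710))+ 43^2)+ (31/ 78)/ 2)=301597091/ 281580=1071.09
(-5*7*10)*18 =-6300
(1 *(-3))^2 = 9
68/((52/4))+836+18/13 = 10954/13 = 842.62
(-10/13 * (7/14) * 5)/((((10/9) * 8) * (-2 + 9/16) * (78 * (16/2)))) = 15/62192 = 0.00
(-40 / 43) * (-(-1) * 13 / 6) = -260 / 129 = -2.02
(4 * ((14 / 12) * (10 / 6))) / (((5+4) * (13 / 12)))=0.80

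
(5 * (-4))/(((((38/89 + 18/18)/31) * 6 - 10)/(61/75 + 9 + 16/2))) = 3686024/100605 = 36.64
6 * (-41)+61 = -185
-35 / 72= -0.49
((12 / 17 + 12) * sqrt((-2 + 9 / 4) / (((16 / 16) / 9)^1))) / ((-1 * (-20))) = 81 / 85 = 0.95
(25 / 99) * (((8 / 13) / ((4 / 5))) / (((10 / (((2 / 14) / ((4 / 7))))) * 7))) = 0.00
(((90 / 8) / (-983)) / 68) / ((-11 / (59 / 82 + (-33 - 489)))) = -1923525 / 241173152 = -0.01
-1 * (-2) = 2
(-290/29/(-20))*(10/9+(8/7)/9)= 13/21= 0.62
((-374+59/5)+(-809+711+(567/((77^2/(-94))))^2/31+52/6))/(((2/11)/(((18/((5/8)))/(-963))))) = 1198078007416/16224856725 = 73.84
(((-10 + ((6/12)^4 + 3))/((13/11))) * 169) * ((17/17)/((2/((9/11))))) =-12987/32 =-405.84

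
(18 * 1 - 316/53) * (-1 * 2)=-24.08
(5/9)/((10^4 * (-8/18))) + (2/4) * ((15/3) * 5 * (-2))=-25.00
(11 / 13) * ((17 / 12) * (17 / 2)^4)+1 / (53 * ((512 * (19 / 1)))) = 125822047951 / 20107776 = 6257.38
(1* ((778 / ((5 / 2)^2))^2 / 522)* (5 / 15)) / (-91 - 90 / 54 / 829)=-2007121744 / 18459388125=-0.11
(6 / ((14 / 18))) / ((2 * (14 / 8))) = 108 / 49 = 2.20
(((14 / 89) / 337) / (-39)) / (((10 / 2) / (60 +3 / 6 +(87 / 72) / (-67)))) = -136157 / 940460508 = -0.00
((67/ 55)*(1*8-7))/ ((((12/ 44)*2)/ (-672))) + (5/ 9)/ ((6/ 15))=-134947/ 90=-1499.41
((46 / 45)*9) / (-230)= -1 / 25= -0.04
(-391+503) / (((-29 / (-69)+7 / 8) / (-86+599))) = 31715712 / 715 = 44357.64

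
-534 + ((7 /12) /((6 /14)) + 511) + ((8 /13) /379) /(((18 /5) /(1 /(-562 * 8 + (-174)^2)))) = -549705937 /25403612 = -21.64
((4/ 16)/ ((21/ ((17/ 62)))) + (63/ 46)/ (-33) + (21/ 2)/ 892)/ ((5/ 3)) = -0.02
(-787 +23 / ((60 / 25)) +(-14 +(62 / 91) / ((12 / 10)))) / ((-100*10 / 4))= 287869 / 91000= 3.16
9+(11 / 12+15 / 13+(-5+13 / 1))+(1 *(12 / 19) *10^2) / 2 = 150125 / 2964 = 50.65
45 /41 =1.10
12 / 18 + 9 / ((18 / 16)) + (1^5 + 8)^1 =53 / 3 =17.67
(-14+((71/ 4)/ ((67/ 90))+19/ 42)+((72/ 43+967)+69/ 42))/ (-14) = -118656127/ 1694028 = -70.04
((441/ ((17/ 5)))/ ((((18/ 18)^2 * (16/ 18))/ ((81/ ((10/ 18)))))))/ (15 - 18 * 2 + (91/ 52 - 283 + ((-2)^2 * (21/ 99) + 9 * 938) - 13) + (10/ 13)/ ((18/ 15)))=413756343/ 158078002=2.62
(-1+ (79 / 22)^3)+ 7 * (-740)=-54674249 / 10648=-5134.70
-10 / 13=-0.77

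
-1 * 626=-626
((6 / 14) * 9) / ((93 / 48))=432 / 217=1.99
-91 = -91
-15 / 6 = -2.50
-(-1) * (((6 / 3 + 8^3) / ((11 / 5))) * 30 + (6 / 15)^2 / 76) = 36622511 / 5225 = 7009.09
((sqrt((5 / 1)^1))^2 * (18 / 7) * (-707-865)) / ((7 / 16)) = -2263680 / 49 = -46197.55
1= 1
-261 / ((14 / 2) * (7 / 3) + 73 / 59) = -14.85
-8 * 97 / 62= -388 / 31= -12.52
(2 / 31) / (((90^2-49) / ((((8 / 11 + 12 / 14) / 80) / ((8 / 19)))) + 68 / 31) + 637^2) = 2318 / 20728629053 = 0.00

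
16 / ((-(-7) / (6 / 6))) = 2.29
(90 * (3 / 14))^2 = 18225 / 49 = 371.94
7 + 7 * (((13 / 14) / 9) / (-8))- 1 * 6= 131 / 144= 0.91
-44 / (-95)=44 / 95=0.46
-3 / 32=-0.09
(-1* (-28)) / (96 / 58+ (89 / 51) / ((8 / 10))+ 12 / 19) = 3147312 / 502235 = 6.27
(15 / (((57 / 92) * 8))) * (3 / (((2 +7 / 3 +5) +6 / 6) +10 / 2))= 45 / 76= 0.59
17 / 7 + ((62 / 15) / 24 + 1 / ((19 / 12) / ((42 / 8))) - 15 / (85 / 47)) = -967609 / 406980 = -2.38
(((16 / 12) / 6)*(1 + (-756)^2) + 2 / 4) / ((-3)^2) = 2286157 / 162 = 14112.08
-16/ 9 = -1.78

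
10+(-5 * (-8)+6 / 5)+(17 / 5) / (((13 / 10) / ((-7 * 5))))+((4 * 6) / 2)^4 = 1345218 / 65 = 20695.66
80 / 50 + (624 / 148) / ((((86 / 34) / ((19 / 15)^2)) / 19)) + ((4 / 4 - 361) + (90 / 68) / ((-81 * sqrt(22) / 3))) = -36702724 / 119325 - 5 * sqrt(22) / 2244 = -307.60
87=87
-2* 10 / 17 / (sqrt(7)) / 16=-5* sqrt(7) / 476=-0.03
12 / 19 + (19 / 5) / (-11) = 299 / 1045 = 0.29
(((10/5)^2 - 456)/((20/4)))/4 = -113/5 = -22.60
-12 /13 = -0.92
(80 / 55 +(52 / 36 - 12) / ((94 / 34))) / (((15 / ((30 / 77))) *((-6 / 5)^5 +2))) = 4909375 / 39052629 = 0.13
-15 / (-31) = 15 / 31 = 0.48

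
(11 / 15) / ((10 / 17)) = 187 / 150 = 1.25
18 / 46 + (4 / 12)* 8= 211 / 69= 3.06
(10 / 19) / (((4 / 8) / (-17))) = -340 / 19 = -17.89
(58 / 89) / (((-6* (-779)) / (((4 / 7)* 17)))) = 1972 / 1455951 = 0.00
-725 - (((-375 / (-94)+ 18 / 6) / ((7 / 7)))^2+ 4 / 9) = -61575085 / 79524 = -774.30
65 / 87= 0.75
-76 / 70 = -38 / 35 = -1.09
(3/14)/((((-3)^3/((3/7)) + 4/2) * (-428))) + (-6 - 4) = -3655117/365512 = -10.00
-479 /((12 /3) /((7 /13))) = -3353 /52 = -64.48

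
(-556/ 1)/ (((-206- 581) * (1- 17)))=-139/ 3148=-0.04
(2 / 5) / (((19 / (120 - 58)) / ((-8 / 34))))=-496 / 1615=-0.31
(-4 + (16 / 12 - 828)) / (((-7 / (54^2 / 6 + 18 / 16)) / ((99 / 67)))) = 11445489 / 134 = 85414.10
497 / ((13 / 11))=5467 / 13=420.54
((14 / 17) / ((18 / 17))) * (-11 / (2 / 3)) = -77 / 6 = -12.83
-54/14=-27/7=-3.86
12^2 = 144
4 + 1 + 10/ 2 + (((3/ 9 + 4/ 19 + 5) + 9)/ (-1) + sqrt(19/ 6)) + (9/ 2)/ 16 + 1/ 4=-7319/ 1824 + sqrt(114)/ 6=-2.23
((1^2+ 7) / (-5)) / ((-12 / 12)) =8 / 5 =1.60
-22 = -22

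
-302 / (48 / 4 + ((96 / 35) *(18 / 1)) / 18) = -20.48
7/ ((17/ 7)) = 49/ 17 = 2.88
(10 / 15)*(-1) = -2 / 3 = -0.67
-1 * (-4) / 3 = 4 / 3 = 1.33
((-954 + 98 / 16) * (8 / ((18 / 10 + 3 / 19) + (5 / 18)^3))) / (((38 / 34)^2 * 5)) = -12780752184 / 20835913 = -613.40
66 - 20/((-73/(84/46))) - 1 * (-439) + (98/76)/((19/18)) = 307133774/606119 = 506.72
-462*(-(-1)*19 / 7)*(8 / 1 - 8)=0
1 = 1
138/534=23/89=0.26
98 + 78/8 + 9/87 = 12511/116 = 107.85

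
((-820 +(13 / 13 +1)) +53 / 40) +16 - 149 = -37987 / 40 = -949.68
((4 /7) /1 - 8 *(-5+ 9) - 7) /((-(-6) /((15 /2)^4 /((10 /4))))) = -907875 /112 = -8106.03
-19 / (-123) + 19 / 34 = 2983 / 4182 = 0.71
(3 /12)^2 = 1 /16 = 0.06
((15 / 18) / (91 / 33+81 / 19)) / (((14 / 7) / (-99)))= -103455 / 17608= -5.88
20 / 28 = 5 / 7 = 0.71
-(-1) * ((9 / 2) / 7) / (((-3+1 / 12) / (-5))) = 1.10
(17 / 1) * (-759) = -12903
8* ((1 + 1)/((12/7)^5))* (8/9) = 16807/17496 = 0.96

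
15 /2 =7.50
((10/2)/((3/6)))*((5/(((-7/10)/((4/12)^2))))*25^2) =-312500/63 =-4960.32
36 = 36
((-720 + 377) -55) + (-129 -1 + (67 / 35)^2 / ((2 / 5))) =-254231 / 490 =-518.84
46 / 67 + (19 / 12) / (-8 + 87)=44881 / 63516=0.71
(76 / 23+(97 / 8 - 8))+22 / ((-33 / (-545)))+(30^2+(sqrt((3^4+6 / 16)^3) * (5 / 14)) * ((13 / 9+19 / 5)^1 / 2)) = 1958.22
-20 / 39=-0.51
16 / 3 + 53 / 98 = 1727 / 294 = 5.87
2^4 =16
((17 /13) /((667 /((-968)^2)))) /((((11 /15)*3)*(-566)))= -3620320 /2453893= -1.48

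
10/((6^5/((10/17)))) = 25/33048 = 0.00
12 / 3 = 4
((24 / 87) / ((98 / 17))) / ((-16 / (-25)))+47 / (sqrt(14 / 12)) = 43.59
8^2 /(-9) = -64 /9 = -7.11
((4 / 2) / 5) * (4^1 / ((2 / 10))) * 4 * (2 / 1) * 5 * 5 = 1600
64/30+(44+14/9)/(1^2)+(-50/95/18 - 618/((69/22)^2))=-2286473/150765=-15.17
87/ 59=1.47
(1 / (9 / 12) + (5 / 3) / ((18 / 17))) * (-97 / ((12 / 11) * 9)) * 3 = -167519 / 1944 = -86.17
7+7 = 14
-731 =-731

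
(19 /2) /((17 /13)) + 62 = 2355 /34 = 69.26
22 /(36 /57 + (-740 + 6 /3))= -209 /7005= -0.03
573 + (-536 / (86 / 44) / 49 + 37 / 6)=7251073 / 12642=573.57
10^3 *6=6000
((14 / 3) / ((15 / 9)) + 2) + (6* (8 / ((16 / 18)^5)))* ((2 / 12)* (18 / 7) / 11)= 6441909 / 788480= 8.17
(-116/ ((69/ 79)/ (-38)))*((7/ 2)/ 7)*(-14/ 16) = -304703/ 138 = -2207.99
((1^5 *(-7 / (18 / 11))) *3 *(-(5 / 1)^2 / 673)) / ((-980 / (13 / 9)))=-715 / 1017576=-0.00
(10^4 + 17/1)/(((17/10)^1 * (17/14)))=4852.53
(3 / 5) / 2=3 / 10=0.30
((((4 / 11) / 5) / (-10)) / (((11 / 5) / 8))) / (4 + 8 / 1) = -4 / 1815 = -0.00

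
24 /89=0.27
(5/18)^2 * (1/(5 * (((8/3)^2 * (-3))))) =-5/6912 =-0.00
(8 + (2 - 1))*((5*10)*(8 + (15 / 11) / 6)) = 40725 / 11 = 3702.27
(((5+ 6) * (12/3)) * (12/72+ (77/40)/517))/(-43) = -10571/60630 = -0.17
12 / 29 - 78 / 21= -670 / 203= -3.30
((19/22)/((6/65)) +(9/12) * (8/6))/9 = 1367/1188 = 1.15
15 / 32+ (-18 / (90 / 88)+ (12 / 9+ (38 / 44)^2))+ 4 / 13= -11132579 / 755040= -14.74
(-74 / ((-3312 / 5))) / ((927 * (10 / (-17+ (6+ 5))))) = -37 / 511704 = -0.00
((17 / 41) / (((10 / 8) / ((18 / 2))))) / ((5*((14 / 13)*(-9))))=-442 / 7175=-0.06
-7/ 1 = -7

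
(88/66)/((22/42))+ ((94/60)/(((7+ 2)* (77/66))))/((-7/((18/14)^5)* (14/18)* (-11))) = 809847443/317064055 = 2.55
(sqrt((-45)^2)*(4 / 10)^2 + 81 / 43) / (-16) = -1953 / 3440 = -0.57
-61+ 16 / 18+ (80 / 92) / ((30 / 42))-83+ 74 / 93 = -905426 / 6417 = -141.10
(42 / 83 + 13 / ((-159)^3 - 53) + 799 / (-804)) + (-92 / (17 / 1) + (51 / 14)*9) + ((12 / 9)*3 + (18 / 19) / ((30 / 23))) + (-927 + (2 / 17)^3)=-1464013545215604179 / 1635064389489930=-895.39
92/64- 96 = -1513/16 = -94.56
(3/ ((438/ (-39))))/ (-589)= 39/ 85994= 0.00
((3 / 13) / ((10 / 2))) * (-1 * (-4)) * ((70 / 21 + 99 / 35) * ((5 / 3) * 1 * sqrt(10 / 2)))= 2588 * sqrt(5) / 1365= 4.24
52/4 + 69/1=82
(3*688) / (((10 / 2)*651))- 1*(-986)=1070498 / 1085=986.63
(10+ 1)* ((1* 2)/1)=22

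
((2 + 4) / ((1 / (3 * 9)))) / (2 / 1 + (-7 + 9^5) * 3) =81 / 88564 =0.00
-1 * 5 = -5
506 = 506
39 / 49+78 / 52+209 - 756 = -53381 / 98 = -544.70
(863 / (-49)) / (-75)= 0.23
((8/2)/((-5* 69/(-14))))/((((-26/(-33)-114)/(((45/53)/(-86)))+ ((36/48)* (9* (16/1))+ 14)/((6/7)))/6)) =33264/396521219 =0.00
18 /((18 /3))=3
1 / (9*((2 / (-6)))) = -1 / 3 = -0.33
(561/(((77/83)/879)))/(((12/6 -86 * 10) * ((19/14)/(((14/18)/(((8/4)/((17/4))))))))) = -49197337/65208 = -754.47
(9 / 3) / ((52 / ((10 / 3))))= 5 / 26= 0.19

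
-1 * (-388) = 388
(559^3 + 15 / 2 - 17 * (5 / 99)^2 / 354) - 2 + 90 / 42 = 2121178117655963 / 12143439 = 174676886.64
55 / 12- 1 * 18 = -161 / 12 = -13.42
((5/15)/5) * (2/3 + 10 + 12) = 68/45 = 1.51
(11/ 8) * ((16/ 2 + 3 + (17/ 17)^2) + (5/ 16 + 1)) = 18.30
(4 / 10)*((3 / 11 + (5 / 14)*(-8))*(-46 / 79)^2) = -842168 / 2402785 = -0.35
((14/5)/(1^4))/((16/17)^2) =2023/640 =3.16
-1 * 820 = -820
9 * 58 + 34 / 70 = 18287 / 35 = 522.49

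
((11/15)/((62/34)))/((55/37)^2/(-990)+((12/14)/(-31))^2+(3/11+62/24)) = 51330649524/364361369725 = 0.14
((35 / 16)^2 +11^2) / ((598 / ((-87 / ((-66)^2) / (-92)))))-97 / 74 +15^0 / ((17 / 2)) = -1180555247635 / 989470580736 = -1.19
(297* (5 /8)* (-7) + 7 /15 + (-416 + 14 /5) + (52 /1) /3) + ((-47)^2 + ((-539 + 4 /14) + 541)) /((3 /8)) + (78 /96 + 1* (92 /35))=7065119 /1680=4205.43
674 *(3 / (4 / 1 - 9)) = -2022 / 5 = -404.40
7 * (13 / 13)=7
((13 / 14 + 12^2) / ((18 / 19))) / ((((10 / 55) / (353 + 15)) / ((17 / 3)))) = 331615702 / 189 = 1754580.43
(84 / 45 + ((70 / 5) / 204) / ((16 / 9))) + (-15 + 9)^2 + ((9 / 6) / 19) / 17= 5877553 / 155040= 37.91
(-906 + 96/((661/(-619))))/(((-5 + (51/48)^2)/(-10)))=-1685222400/655051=-2572.66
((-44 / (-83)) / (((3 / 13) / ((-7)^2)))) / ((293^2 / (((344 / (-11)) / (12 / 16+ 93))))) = -3506048 / 8016150375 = -0.00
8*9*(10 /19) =720 /19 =37.89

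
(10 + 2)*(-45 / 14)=-270 / 7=-38.57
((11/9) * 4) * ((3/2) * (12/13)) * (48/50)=2112/325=6.50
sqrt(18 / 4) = 3 * sqrt(2) / 2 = 2.12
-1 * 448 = -448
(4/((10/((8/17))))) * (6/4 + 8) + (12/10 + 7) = 849/85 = 9.99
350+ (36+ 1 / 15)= 5791 / 15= 386.07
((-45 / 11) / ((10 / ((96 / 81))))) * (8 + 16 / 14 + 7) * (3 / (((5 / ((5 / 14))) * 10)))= -0.17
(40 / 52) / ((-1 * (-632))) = 5 / 4108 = 0.00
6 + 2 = 8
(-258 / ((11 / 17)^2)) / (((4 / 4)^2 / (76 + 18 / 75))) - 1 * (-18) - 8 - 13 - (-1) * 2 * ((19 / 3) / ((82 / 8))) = -46981.99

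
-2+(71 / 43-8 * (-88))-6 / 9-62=640.98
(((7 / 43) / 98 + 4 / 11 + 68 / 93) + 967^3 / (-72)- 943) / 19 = -92818141347563 / 140412888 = -661037.19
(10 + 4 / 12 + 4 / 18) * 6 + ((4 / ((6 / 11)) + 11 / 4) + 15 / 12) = 224 / 3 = 74.67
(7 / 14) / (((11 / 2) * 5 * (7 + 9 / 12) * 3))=4 / 5115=0.00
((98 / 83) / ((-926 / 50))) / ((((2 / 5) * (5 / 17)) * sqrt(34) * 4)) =-1225 * sqrt(34) / 307432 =-0.02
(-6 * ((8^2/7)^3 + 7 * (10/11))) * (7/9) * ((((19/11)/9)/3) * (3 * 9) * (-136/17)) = 294636192/5929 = 49694.08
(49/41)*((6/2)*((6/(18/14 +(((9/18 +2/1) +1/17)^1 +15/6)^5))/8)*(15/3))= 4383098559/1080519574196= 0.00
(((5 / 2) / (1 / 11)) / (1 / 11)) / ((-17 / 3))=-1815 / 34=-53.38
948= 948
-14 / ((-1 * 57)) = 14 / 57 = 0.25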